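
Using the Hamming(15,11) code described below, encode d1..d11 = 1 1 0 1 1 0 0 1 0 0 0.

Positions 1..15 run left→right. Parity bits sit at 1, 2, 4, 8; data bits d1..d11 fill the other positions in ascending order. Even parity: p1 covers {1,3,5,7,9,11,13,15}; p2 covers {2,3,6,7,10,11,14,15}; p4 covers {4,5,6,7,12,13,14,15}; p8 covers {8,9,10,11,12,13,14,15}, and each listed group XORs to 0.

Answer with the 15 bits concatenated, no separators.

001110101001000

Place data at non-parity positions: p1 p2 1 p4 1 0 1 p8 1 0 0 1 0 0 0
p1 (pos 1,3,5,7,9,11,13,15): XOR of data positions = 1⊕1⊕1⊕1⊕0⊕0⊕0 = 0
p2 (pos 2,3,6,7,10,11,14,15): XOR of data positions = 1⊕0⊕1⊕0⊕0⊕0⊕0 = 0
p4 (pos 4,5,6,7,12,13,14,15): XOR of data positions = 1⊕0⊕1⊕1⊕0⊕0⊕0 = 1
p8 (pos 8,9,10,11,12,13,14,15): XOR of data positions = 1⊕0⊕0⊕1⊕0⊕0⊕0 = 0
Codeword: 001110101001000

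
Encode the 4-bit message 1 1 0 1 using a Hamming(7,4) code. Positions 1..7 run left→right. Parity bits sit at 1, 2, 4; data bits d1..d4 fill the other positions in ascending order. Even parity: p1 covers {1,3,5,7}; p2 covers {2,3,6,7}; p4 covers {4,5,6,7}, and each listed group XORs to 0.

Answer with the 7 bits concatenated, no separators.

Place data at non-parity positions: p1 p2 1 p4 1 0 1
p1 (pos 1,3,5,7): XOR of data positions = 1⊕1⊕1 = 1
p2 (pos 2,3,6,7): XOR of data positions = 1⊕0⊕1 = 0
p4 (pos 4,5,6,7): XOR of data positions = 1⊕0⊕1 = 0
Codeword: 1010101

1010101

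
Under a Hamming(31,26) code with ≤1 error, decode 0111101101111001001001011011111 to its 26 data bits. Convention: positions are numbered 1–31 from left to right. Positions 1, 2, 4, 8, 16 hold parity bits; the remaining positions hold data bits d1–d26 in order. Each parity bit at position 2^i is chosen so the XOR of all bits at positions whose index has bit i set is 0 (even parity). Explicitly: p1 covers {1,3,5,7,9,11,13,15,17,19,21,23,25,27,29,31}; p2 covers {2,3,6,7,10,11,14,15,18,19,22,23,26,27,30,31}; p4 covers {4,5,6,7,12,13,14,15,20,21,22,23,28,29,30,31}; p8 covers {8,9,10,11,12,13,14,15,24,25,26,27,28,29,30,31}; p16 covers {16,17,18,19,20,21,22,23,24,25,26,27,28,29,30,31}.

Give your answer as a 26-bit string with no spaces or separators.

s1 (pos 1,3,5,7,9,11,13,15,17,19,21,23,25,27,29,31): 0⊕1⊕1⊕1⊕0⊕1⊕1⊕0⊕0⊕1⊕0⊕0⊕1⊕1⊕1⊕1 = 0
s2 (pos 2,3,6,7,10,11,14,15,18,19,22,23,26,27,30,31): 1⊕1⊕0⊕1⊕1⊕1⊕0⊕0⊕0⊕1⊕1⊕0⊕0⊕1⊕1⊕1 = 0
s4 (pos 4,5,6,7,12,13,14,15,20,21,22,23,28,29,30,31): 1⊕1⊕0⊕1⊕1⊕1⊕0⊕0⊕0⊕0⊕1⊕0⊕1⊕1⊕1⊕1 = 0
s8 (pos 8,9,10,11,12,13,14,15,24,25,26,27,28,29,30,31): 1⊕0⊕1⊕1⊕1⊕1⊕0⊕0⊕1⊕1⊕0⊕1⊕1⊕1⊕1⊕1 = 0
s16 (pos 16,17,18,19,20,21,22,23,24,25,26,27,28,29,30,31): 1⊕0⊕0⊕1⊕0⊕0⊕1⊕0⊕1⊕1⊕0⊕1⊕1⊕1⊕1⊕1 = 0
Syndrome s16…s1 = 00000 → no error.
Read data bits from positions 3,5,6,7,9,10,11,12,13,14,15,17,18,19,20,21,22,23,24,25,26,27,28,29,30,31: 11010111100001001011011111

11010111100001001011011111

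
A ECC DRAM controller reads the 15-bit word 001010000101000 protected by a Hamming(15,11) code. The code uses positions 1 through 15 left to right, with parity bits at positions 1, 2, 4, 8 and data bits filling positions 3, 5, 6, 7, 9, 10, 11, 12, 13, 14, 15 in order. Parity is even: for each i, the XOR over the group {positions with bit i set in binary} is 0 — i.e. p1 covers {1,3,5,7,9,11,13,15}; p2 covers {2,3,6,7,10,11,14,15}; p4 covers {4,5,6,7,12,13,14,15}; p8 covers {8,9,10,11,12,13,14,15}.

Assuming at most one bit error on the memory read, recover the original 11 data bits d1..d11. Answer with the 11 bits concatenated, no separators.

s1 (pos 1,3,5,7,9,11,13,15): 0⊕1⊕1⊕0⊕0⊕0⊕0⊕0 = 0
s2 (pos 2,3,6,7,10,11,14,15): 0⊕1⊕0⊕0⊕1⊕0⊕0⊕0 = 0
s4 (pos 4,5,6,7,12,13,14,15): 0⊕1⊕0⊕0⊕1⊕0⊕0⊕0 = 0
s8 (pos 8,9,10,11,12,13,14,15): 0⊕0⊕1⊕0⊕1⊕0⊕0⊕0 = 0
Syndrome s8…s1 = 0000 → no error.
Read data bits from positions 3,5,6,7,9,10,11,12,13,14,15: 11000101000

11000101000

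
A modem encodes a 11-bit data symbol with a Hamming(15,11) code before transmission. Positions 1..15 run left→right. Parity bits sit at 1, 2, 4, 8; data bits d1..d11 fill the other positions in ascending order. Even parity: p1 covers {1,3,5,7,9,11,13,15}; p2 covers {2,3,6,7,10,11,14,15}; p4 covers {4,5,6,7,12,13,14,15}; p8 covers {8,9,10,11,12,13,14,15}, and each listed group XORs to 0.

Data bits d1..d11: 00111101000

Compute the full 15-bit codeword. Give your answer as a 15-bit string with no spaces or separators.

010101111101000

Place data at non-parity positions: p1 p2 0 p4 0 1 1 p8 1 1 0 1 0 0 0
p1 (pos 1,3,5,7,9,11,13,15): XOR of data positions = 0⊕0⊕1⊕1⊕0⊕0⊕0 = 0
p2 (pos 2,3,6,7,10,11,14,15): XOR of data positions = 0⊕1⊕1⊕1⊕0⊕0⊕0 = 1
p4 (pos 4,5,6,7,12,13,14,15): XOR of data positions = 0⊕1⊕1⊕1⊕0⊕0⊕0 = 1
p8 (pos 8,9,10,11,12,13,14,15): XOR of data positions = 1⊕1⊕0⊕1⊕0⊕0⊕0 = 1
Codeword: 010101111101000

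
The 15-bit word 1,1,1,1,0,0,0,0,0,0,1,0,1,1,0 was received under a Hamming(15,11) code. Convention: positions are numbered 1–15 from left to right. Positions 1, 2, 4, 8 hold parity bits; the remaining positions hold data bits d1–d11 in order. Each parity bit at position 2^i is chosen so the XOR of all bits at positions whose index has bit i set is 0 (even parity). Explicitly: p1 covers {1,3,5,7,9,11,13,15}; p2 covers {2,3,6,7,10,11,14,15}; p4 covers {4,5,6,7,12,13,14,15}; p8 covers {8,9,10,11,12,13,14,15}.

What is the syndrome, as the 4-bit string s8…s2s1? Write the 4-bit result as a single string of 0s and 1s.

1100

s1 (pos 1,3,5,7,9,11,13,15): 1⊕1⊕0⊕0⊕0⊕1⊕1⊕0 = 0
s2 (pos 2,3,6,7,10,11,14,15): 1⊕1⊕0⊕0⊕0⊕1⊕1⊕0 = 0
s4 (pos 4,5,6,7,12,13,14,15): 1⊕0⊕0⊕0⊕0⊕1⊕1⊕0 = 1
s8 (pos 8,9,10,11,12,13,14,15): 0⊕0⊕0⊕1⊕0⊕1⊕1⊕0 = 1
Syndrome s8…s1 = 1100 → error at position 12.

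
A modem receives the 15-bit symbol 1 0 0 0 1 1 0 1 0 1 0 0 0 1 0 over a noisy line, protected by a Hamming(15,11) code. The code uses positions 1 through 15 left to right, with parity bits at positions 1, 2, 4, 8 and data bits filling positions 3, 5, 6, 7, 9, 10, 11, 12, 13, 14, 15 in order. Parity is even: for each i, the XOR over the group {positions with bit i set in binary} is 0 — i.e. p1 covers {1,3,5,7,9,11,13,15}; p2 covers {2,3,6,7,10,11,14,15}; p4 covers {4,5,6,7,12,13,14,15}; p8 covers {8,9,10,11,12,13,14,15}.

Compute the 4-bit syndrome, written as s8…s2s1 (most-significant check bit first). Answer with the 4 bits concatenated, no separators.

1110

s1 (pos 1,3,5,7,9,11,13,15): 1⊕0⊕1⊕0⊕0⊕0⊕0⊕0 = 0
s2 (pos 2,3,6,7,10,11,14,15): 0⊕0⊕1⊕0⊕1⊕0⊕1⊕0 = 1
s4 (pos 4,5,6,7,12,13,14,15): 0⊕1⊕1⊕0⊕0⊕0⊕1⊕0 = 1
s8 (pos 8,9,10,11,12,13,14,15): 1⊕0⊕1⊕0⊕0⊕0⊕1⊕0 = 1
Syndrome s8…s1 = 1110 → error at position 14.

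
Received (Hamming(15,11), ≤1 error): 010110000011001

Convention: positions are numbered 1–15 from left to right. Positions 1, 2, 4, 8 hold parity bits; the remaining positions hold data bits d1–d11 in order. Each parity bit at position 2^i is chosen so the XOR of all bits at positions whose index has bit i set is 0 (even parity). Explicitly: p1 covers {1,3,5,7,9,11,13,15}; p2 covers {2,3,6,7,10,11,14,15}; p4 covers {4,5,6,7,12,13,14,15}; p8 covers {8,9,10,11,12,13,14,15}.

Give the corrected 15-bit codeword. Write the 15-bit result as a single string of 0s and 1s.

010110000001001

s1 (pos 1,3,5,7,9,11,13,15): 0⊕0⊕1⊕0⊕0⊕1⊕0⊕1 = 1
s2 (pos 2,3,6,7,10,11,14,15): 1⊕0⊕0⊕0⊕0⊕1⊕0⊕1 = 1
s4 (pos 4,5,6,7,12,13,14,15): 1⊕1⊕0⊕0⊕1⊕0⊕0⊕1 = 0
s8 (pos 8,9,10,11,12,13,14,15): 0⊕0⊕0⊕1⊕1⊕0⊕0⊕1 = 1
Syndrome s8…s1 = 1011 → error at position 11.
Flip position 11: 010110000011001 → 010110000001001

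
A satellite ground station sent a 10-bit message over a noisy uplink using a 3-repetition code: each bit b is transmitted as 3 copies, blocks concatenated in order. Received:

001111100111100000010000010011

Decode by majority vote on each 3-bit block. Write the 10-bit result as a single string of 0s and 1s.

Block 1 (001): 1 one → 0
Block 2 (111): 3 ones → 1
Block 3 (100): 1 one → 0
Block 4 (111): 3 ones → 1
Block 5 (100): 1 one → 0
Block 6 (000): 0 ones → 0
Block 7 (010): 1 one → 0
Block 8 (000): 0 ones → 0
Block 9 (010): 1 one → 0
Block 10 (011): 2 ones → 1

0101000001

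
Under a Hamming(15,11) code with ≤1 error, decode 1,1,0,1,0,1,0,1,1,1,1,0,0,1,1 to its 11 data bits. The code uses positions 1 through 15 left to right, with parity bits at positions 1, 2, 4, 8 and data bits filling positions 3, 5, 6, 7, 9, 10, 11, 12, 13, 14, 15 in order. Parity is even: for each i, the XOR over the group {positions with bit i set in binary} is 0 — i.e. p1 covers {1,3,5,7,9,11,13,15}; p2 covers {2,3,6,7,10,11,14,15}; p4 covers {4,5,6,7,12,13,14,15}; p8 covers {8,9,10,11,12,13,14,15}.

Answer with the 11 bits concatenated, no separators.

00101110011

s1 (pos 1,3,5,7,9,11,13,15): 1⊕0⊕0⊕0⊕1⊕1⊕0⊕1 = 0
s2 (pos 2,3,6,7,10,11,14,15): 1⊕0⊕1⊕0⊕1⊕1⊕1⊕1 = 0
s4 (pos 4,5,6,7,12,13,14,15): 1⊕0⊕1⊕0⊕0⊕0⊕1⊕1 = 0
s8 (pos 8,9,10,11,12,13,14,15): 1⊕1⊕1⊕1⊕0⊕0⊕1⊕1 = 0
Syndrome s8…s1 = 0000 → no error.
Read data bits from positions 3,5,6,7,9,10,11,12,13,14,15: 00101110011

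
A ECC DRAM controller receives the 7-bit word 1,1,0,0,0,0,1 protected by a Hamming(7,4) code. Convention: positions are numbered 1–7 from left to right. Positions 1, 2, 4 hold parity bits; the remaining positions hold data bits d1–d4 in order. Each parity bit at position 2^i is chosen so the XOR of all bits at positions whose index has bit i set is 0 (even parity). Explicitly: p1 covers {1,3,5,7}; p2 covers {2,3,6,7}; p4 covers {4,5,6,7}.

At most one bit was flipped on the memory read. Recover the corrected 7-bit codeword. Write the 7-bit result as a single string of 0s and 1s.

s1 (pos 1,3,5,7): 1⊕0⊕0⊕1 = 0
s2 (pos 2,3,6,7): 1⊕0⊕0⊕1 = 0
s4 (pos 4,5,6,7): 0⊕0⊕0⊕1 = 1
Syndrome s4…s1 = 100 → error at position 4.
Flip position 4: 1100001 → 1101001

1101001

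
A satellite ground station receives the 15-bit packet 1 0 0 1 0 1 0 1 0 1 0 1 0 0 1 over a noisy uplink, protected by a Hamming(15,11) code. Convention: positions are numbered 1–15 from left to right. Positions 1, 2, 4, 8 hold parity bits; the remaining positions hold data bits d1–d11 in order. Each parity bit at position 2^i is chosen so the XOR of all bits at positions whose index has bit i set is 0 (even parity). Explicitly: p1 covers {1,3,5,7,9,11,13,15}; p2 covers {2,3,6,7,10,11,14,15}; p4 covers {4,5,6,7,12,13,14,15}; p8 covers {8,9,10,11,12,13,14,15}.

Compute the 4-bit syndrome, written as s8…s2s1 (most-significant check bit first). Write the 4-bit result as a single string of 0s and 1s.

0010

s1 (pos 1,3,5,7,9,11,13,15): 1⊕0⊕0⊕0⊕0⊕0⊕0⊕1 = 0
s2 (pos 2,3,6,7,10,11,14,15): 0⊕0⊕1⊕0⊕1⊕0⊕0⊕1 = 1
s4 (pos 4,5,6,7,12,13,14,15): 1⊕0⊕1⊕0⊕1⊕0⊕0⊕1 = 0
s8 (pos 8,9,10,11,12,13,14,15): 1⊕0⊕1⊕0⊕1⊕0⊕0⊕1 = 0
Syndrome s8…s1 = 0010 → error at position 2.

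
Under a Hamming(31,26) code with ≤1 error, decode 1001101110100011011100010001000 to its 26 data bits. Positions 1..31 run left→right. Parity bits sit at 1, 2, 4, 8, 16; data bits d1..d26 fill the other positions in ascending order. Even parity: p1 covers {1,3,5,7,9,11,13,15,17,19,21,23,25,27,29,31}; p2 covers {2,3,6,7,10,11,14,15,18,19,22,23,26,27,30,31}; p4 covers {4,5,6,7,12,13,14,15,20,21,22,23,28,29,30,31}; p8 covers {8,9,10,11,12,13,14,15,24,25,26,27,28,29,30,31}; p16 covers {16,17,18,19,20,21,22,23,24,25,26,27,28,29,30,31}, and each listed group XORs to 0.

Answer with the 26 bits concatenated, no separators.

s1 (pos 1,3,5,7,9,11,13,15,17,19,21,23,25,27,29,31): 1⊕0⊕1⊕1⊕1⊕1⊕0⊕1⊕0⊕1⊕0⊕0⊕0⊕0⊕0⊕0 = 1
s2 (pos 2,3,6,7,10,11,14,15,18,19,22,23,26,27,30,31): 0⊕0⊕0⊕1⊕0⊕1⊕0⊕1⊕1⊕1⊕0⊕0⊕0⊕0⊕0⊕0 = 1
s4 (pos 4,5,6,7,12,13,14,15,20,21,22,23,28,29,30,31): 1⊕1⊕0⊕1⊕0⊕0⊕0⊕1⊕1⊕0⊕0⊕0⊕1⊕0⊕0⊕0 = 0
s8 (pos 8,9,10,11,12,13,14,15,24,25,26,27,28,29,30,31): 1⊕1⊕0⊕1⊕0⊕0⊕0⊕1⊕1⊕0⊕0⊕0⊕1⊕0⊕0⊕0 = 0
s16 (pos 16,17,18,19,20,21,22,23,24,25,26,27,28,29,30,31): 1⊕0⊕1⊕1⊕1⊕0⊕0⊕0⊕1⊕0⊕0⊕0⊕1⊕0⊕0⊕0 = 0
Syndrome s16…s1 = 00011 → error at position 3.
Flip position 3: 1001101110100011011100010001000 → 1011101110100011011100010001000
Read data bits from positions 3,5,6,7,9,10,11,12,13,14,15,17,18,19,20,21,22,23,24,25,26,27,28,29,30,31: 11011010001011100010001000

11011010001011100010001000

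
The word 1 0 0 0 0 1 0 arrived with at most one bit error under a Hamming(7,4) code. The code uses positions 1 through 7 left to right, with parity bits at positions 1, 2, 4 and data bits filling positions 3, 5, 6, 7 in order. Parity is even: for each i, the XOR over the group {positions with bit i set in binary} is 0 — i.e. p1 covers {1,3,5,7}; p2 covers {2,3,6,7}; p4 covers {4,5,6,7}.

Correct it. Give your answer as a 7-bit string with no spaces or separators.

s1 (pos 1,3,5,7): 1⊕0⊕0⊕0 = 1
s2 (pos 2,3,6,7): 0⊕0⊕1⊕0 = 1
s4 (pos 4,5,6,7): 0⊕0⊕1⊕0 = 1
Syndrome s4…s1 = 111 → error at position 7.
Flip position 7: 1000010 → 1000011

1000011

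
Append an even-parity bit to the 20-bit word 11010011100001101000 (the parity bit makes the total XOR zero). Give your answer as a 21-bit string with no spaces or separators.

110100111000011010001

XOR of the 20 data bits: 1⊕1⊕0⊕1⊕0⊕0⊕1⊕1⊕1⊕0⊕0⊕0⊕0⊕1⊕1⊕0⊕1⊕0⊕0⊕0 = 1
Parity bit = 1 (so all 21 bits XOR to 0).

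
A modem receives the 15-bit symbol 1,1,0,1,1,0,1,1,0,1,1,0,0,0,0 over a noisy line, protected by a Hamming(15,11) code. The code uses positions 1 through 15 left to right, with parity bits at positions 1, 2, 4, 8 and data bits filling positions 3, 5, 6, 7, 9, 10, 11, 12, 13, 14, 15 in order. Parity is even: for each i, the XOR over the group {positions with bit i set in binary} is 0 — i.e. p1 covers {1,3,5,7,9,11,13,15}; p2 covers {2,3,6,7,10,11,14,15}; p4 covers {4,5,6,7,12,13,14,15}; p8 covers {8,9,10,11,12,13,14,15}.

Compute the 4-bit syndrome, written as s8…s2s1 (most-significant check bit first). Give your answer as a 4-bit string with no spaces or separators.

s1 (pos 1,3,5,7,9,11,13,15): 1⊕0⊕1⊕1⊕0⊕1⊕0⊕0 = 0
s2 (pos 2,3,6,7,10,11,14,15): 1⊕0⊕0⊕1⊕1⊕1⊕0⊕0 = 0
s4 (pos 4,5,6,7,12,13,14,15): 1⊕1⊕0⊕1⊕0⊕0⊕0⊕0 = 1
s8 (pos 8,9,10,11,12,13,14,15): 1⊕0⊕1⊕1⊕0⊕0⊕0⊕0 = 1
Syndrome s8…s1 = 1100 → error at position 12.

1100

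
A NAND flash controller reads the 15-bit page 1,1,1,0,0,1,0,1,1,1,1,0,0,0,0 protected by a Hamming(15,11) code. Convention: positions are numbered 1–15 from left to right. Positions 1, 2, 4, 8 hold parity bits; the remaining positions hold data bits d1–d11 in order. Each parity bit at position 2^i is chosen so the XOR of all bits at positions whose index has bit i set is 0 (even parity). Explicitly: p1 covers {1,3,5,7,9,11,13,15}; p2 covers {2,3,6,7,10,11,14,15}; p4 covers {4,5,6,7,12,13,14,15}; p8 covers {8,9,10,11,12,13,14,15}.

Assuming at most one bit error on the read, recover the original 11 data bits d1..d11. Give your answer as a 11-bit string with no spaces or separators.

10001110000

s1 (pos 1,3,5,7,9,11,13,15): 1⊕1⊕0⊕0⊕1⊕1⊕0⊕0 = 0
s2 (pos 2,3,6,7,10,11,14,15): 1⊕1⊕1⊕0⊕1⊕1⊕0⊕0 = 1
s4 (pos 4,5,6,7,12,13,14,15): 0⊕0⊕1⊕0⊕0⊕0⊕0⊕0 = 1
s8 (pos 8,9,10,11,12,13,14,15): 1⊕1⊕1⊕1⊕0⊕0⊕0⊕0 = 0
Syndrome s8…s1 = 0110 → error at position 6.
Flip position 6: 111001011110000 → 111000011110000
Read data bits from positions 3,5,6,7,9,10,11,12,13,14,15: 10001110000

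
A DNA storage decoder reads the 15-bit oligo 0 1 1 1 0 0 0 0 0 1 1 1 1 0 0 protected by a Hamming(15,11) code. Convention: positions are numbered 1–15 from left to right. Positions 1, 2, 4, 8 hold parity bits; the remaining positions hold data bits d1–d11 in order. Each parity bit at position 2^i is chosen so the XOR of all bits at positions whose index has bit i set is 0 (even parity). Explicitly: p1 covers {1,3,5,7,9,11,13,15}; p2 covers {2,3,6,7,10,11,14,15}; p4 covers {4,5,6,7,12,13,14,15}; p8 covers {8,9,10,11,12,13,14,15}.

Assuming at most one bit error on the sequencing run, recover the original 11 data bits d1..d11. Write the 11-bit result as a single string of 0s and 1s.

s1 (pos 1,3,5,7,9,11,13,15): 0⊕1⊕0⊕0⊕0⊕1⊕1⊕0 = 1
s2 (pos 2,3,6,7,10,11,14,15): 1⊕1⊕0⊕0⊕1⊕1⊕0⊕0 = 0
s4 (pos 4,5,6,7,12,13,14,15): 1⊕0⊕0⊕0⊕1⊕1⊕0⊕0 = 1
s8 (pos 8,9,10,11,12,13,14,15): 0⊕0⊕1⊕1⊕1⊕1⊕0⊕0 = 0
Syndrome s8…s1 = 0101 → error at position 5.
Flip position 5: 011100000111100 → 011110000111100
Read data bits from positions 3,5,6,7,9,10,11,12,13,14,15: 11000111100

11000111100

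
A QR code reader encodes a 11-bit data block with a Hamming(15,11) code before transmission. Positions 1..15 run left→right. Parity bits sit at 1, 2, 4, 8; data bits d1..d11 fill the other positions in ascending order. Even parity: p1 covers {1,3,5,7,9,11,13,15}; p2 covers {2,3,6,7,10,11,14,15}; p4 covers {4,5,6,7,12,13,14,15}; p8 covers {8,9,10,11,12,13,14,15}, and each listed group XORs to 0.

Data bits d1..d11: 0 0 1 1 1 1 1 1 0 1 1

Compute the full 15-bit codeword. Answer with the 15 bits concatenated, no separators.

000101101111011

Place data at non-parity positions: p1 p2 0 p4 0 1 1 p8 1 1 1 1 0 1 1
p1 (pos 1,3,5,7,9,11,13,15): XOR of data positions = 0⊕0⊕1⊕1⊕1⊕0⊕1 = 0
p2 (pos 2,3,6,7,10,11,14,15): XOR of data positions = 0⊕1⊕1⊕1⊕1⊕1⊕1 = 0
p4 (pos 4,5,6,7,12,13,14,15): XOR of data positions = 0⊕1⊕1⊕1⊕0⊕1⊕1 = 1
p8 (pos 8,9,10,11,12,13,14,15): XOR of data positions = 1⊕1⊕1⊕1⊕0⊕1⊕1 = 0
Codeword: 000101101111011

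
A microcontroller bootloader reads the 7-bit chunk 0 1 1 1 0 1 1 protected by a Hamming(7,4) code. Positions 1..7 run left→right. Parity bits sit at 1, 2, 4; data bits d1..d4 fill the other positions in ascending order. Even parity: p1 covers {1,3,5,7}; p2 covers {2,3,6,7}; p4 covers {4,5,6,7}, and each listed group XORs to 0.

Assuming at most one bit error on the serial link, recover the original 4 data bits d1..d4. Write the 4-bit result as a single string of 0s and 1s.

s1 (pos 1,3,5,7): 0⊕1⊕0⊕1 = 0
s2 (pos 2,3,6,7): 1⊕1⊕1⊕1 = 0
s4 (pos 4,5,6,7): 1⊕0⊕1⊕1 = 1
Syndrome s4…s1 = 100 → error at position 4.
Flip position 4: 0111011 → 0110011
Read data bits from positions 3,5,6,7: 1011

1011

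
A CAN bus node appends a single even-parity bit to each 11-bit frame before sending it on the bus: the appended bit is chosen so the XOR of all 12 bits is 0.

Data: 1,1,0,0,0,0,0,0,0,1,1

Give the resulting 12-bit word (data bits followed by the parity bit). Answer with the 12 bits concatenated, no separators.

XOR of the 11 data bits: 1⊕1⊕0⊕0⊕0⊕0⊕0⊕0⊕0⊕1⊕1 = 0
Parity bit = 0 (so all 12 bits XOR to 0).

110000000110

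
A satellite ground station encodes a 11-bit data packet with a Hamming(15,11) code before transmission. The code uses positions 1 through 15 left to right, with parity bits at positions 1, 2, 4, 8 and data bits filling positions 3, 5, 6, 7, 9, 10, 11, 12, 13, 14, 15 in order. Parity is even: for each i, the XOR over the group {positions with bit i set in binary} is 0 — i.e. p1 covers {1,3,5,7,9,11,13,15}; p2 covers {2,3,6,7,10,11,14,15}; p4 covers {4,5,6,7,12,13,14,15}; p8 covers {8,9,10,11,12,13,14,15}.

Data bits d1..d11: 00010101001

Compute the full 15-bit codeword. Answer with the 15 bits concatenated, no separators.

Place data at non-parity positions: p1 p2 0 p4 0 0 1 p8 0 1 0 1 0 0 1
p1 (pos 1,3,5,7,9,11,13,15): XOR of data positions = 0⊕0⊕1⊕0⊕0⊕0⊕1 = 0
p2 (pos 2,3,6,7,10,11,14,15): XOR of data positions = 0⊕0⊕1⊕1⊕0⊕0⊕1 = 1
p4 (pos 4,5,6,7,12,13,14,15): XOR of data positions = 0⊕0⊕1⊕1⊕0⊕0⊕1 = 1
p8 (pos 8,9,10,11,12,13,14,15): XOR of data positions = 0⊕1⊕0⊕1⊕0⊕0⊕1 = 1
Codeword: 010100110101001

010100110101001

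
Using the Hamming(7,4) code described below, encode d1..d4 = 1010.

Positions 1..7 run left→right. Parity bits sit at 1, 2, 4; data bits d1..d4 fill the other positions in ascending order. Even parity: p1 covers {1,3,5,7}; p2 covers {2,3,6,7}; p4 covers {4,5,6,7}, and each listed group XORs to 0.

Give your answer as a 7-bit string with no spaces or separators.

1011010

Place data at non-parity positions: p1 p2 1 p4 0 1 0
p1 (pos 1,3,5,7): XOR of data positions = 1⊕0⊕0 = 1
p2 (pos 2,3,6,7): XOR of data positions = 1⊕1⊕0 = 0
p4 (pos 4,5,6,7): XOR of data positions = 0⊕1⊕0 = 1
Codeword: 1011010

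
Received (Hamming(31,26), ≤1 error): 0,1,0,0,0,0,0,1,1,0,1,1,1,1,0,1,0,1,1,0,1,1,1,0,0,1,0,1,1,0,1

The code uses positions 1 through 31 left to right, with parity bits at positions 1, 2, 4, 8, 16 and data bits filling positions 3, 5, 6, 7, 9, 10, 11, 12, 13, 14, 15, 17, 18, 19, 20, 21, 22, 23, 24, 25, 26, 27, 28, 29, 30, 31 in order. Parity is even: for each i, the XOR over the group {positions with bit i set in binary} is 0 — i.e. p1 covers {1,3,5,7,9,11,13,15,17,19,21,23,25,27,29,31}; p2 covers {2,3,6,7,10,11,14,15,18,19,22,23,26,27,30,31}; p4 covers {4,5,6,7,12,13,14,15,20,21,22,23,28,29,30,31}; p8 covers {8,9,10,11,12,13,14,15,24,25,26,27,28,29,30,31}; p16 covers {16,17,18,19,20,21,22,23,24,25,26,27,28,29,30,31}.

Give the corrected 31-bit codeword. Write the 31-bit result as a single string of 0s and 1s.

s1 (pos 1,3,5,7,9,11,13,15,17,19,21,23,25,27,29,31): 0⊕0⊕0⊕0⊕1⊕1⊕1⊕0⊕0⊕1⊕1⊕1⊕0⊕0⊕1⊕1 = 0
s2 (pos 2,3,6,7,10,11,14,15,18,19,22,23,26,27,30,31): 1⊕0⊕0⊕0⊕0⊕1⊕1⊕0⊕1⊕1⊕1⊕1⊕1⊕0⊕0⊕1 = 1
s4 (pos 4,5,6,7,12,13,14,15,20,21,22,23,28,29,30,31): 0⊕0⊕0⊕0⊕1⊕1⊕1⊕0⊕0⊕1⊕1⊕1⊕1⊕1⊕0⊕1 = 1
s8 (pos 8,9,10,11,12,13,14,15,24,25,26,27,28,29,30,31): 1⊕1⊕0⊕1⊕1⊕1⊕1⊕0⊕0⊕0⊕1⊕0⊕1⊕1⊕0⊕1 = 0
s16 (pos 16,17,18,19,20,21,22,23,24,25,26,27,28,29,30,31): 1⊕0⊕1⊕1⊕0⊕1⊕1⊕1⊕0⊕0⊕1⊕0⊕1⊕1⊕0⊕1 = 0
Syndrome s16…s1 = 00110 → error at position 6.
Flip position 6: 0100000110111101011011100101101 → 0100010110111101011011100101101

0100010110111101011011100101101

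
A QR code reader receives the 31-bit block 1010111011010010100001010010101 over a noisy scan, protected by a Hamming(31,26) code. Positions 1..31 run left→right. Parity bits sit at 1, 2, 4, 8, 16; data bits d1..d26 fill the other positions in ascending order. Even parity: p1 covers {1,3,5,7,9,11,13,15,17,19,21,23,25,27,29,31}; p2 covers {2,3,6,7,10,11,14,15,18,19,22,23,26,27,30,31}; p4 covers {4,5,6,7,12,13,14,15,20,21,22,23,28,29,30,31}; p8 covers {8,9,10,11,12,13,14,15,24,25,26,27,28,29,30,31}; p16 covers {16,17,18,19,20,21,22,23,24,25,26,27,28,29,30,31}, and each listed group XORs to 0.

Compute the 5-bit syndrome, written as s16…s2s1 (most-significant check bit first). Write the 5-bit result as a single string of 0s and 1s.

s1 (pos 1,3,5,7,9,11,13,15,17,19,21,23,25,27,29,31): 1⊕1⊕1⊕1⊕1⊕0⊕0⊕1⊕1⊕0⊕0⊕0⊕0⊕1⊕1⊕1 = 0
s2 (pos 2,3,6,7,10,11,14,15,18,19,22,23,26,27,30,31): 0⊕1⊕1⊕1⊕1⊕0⊕0⊕1⊕0⊕0⊕1⊕0⊕0⊕1⊕0⊕1 = 0
s4 (pos 4,5,6,7,12,13,14,15,20,21,22,23,28,29,30,31): 0⊕1⊕1⊕1⊕1⊕0⊕0⊕1⊕0⊕0⊕1⊕0⊕0⊕1⊕0⊕1 = 0
s8 (pos 8,9,10,11,12,13,14,15,24,25,26,27,28,29,30,31): 0⊕1⊕1⊕0⊕1⊕0⊕0⊕1⊕1⊕0⊕0⊕1⊕0⊕1⊕0⊕1 = 0
s16 (pos 16,17,18,19,20,21,22,23,24,25,26,27,28,29,30,31): 0⊕1⊕0⊕0⊕0⊕0⊕1⊕0⊕1⊕0⊕0⊕1⊕0⊕1⊕0⊕1 = 0
Syndrome s16…s1 = 00000 → no error.

00000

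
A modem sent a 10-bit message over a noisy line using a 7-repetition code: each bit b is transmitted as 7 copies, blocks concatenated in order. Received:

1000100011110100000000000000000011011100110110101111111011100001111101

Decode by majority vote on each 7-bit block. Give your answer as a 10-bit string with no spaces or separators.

Block 1 (1000100): 2 ones → 0
Block 2 (0111101): 5 ones → 1
Block 3 (0000000): 0 ones → 0
Block 4 (0000000): 0 ones → 0
Block 5 (0000110): 2 ones → 0
Block 6 (1110011): 5 ones → 1
Block 7 (0110101): 4 ones → 1
Block 8 (1111110): 6 ones → 1
Block 9 (1110000): 3 ones → 0
Block 10 (1111101): 6 ones → 1

0100011101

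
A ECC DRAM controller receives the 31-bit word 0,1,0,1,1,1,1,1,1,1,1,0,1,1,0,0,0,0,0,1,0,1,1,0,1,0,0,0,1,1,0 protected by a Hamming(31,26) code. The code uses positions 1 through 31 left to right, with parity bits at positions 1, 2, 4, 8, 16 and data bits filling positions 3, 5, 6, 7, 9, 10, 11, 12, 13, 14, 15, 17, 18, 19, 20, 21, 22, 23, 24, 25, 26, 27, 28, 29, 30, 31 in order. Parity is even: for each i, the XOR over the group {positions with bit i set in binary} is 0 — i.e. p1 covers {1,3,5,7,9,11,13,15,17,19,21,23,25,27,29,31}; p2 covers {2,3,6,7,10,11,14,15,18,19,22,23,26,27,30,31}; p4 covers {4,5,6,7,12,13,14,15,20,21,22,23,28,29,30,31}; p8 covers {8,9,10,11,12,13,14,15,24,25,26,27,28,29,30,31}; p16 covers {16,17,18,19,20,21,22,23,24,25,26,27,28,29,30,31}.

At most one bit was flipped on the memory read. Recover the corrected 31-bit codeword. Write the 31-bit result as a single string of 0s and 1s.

s1 (pos 1,3,5,7,9,11,13,15,17,19,21,23,25,27,29,31): 0⊕0⊕1⊕1⊕1⊕1⊕1⊕0⊕0⊕0⊕0⊕1⊕1⊕0⊕1⊕0 = 0
s2 (pos 2,3,6,7,10,11,14,15,18,19,22,23,26,27,30,31): 1⊕0⊕1⊕1⊕1⊕1⊕1⊕0⊕0⊕0⊕1⊕1⊕0⊕0⊕1⊕0 = 1
s4 (pos 4,5,6,7,12,13,14,15,20,21,22,23,28,29,30,31): 1⊕1⊕1⊕1⊕0⊕1⊕1⊕0⊕1⊕0⊕1⊕1⊕0⊕1⊕1⊕0 = 1
s8 (pos 8,9,10,11,12,13,14,15,24,25,26,27,28,29,30,31): 1⊕1⊕1⊕1⊕0⊕1⊕1⊕0⊕0⊕1⊕0⊕0⊕0⊕1⊕1⊕0 = 1
s16 (pos 16,17,18,19,20,21,22,23,24,25,26,27,28,29,30,31): 0⊕0⊕0⊕0⊕1⊕0⊕1⊕1⊕0⊕1⊕0⊕0⊕0⊕1⊕1⊕0 = 0
Syndrome s16…s1 = 01110 → error at position 14.
Flip position 14: 0101111111101100000101101000110 → 0101111111101000000101101000110

0101111111101000000101101000110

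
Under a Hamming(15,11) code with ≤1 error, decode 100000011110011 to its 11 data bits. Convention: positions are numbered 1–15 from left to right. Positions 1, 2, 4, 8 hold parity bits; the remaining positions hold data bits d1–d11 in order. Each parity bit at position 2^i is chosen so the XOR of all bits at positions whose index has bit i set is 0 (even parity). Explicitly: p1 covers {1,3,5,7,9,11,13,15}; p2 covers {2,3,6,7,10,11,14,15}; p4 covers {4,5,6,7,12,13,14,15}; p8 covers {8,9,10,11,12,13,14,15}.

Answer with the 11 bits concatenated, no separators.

00001110011

s1 (pos 1,3,5,7,9,11,13,15): 1⊕0⊕0⊕0⊕1⊕1⊕0⊕1 = 0
s2 (pos 2,3,6,7,10,11,14,15): 0⊕0⊕0⊕0⊕1⊕1⊕1⊕1 = 0
s4 (pos 4,5,6,7,12,13,14,15): 0⊕0⊕0⊕0⊕0⊕0⊕1⊕1 = 0
s8 (pos 8,9,10,11,12,13,14,15): 1⊕1⊕1⊕1⊕0⊕0⊕1⊕1 = 0
Syndrome s8…s1 = 0000 → no error.
Read data bits from positions 3,5,6,7,9,10,11,12,13,14,15: 00001110011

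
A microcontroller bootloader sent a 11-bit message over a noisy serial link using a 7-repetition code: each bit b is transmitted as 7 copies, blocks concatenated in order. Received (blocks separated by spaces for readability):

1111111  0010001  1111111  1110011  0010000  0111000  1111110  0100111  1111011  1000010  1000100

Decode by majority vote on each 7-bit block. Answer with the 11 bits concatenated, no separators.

10110011100

Block 1 (1111111): 7 ones → 1
Block 2 (0010001): 2 ones → 0
Block 3 (1111111): 7 ones → 1
Block 4 (1110011): 5 ones → 1
Block 5 (0010000): 1 one → 0
Block 6 (0111000): 3 ones → 0
Block 7 (1111110): 6 ones → 1
Block 8 (0100111): 4 ones → 1
Block 9 (1111011): 6 ones → 1
Block 10 (1000010): 2 ones → 0
Block 11 (1000100): 2 ones → 0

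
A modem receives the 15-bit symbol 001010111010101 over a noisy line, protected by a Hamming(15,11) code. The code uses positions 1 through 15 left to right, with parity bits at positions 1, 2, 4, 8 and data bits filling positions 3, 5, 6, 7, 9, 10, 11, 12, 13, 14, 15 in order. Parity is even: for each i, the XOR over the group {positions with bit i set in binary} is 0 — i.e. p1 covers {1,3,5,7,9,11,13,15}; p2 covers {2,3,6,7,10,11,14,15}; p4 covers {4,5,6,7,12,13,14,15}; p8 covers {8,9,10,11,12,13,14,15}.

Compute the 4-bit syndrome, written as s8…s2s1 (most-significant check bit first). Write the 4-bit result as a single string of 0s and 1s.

1001

s1 (pos 1,3,5,7,9,11,13,15): 0⊕1⊕1⊕1⊕1⊕1⊕1⊕1 = 1
s2 (pos 2,3,6,7,10,11,14,15): 0⊕1⊕0⊕1⊕0⊕1⊕0⊕1 = 0
s4 (pos 4,5,6,7,12,13,14,15): 0⊕1⊕0⊕1⊕0⊕1⊕0⊕1 = 0
s8 (pos 8,9,10,11,12,13,14,15): 1⊕1⊕0⊕1⊕0⊕1⊕0⊕1 = 1
Syndrome s8…s1 = 1001 → error at position 9.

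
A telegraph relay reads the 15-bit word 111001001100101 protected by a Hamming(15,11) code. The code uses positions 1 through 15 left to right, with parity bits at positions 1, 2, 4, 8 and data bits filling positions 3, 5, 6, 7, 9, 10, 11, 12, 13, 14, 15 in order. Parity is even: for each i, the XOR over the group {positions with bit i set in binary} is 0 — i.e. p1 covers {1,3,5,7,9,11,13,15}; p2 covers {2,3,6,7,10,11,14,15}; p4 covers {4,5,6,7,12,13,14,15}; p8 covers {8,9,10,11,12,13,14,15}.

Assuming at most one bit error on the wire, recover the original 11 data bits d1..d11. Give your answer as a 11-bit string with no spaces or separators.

10111100101

s1 (pos 1,3,5,7,9,11,13,15): 1⊕1⊕0⊕0⊕1⊕0⊕1⊕1 = 1
s2 (pos 2,3,6,7,10,11,14,15): 1⊕1⊕1⊕0⊕1⊕0⊕0⊕1 = 1
s4 (pos 4,5,6,7,12,13,14,15): 0⊕0⊕1⊕0⊕0⊕1⊕0⊕1 = 1
s8 (pos 8,9,10,11,12,13,14,15): 0⊕1⊕1⊕0⊕0⊕1⊕0⊕1 = 0
Syndrome s8…s1 = 0111 → error at position 7.
Flip position 7: 111001001100101 → 111001101100101
Read data bits from positions 3,5,6,7,9,10,11,12,13,14,15: 10111100101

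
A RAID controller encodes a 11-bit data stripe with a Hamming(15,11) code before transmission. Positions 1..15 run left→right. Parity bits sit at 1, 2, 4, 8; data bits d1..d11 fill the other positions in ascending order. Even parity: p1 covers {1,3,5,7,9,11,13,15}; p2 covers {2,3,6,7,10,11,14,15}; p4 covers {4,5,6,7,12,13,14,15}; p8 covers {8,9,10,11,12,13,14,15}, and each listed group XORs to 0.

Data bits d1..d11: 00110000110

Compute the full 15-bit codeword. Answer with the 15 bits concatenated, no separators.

Place data at non-parity positions: p1 p2 0 p4 0 1 1 p8 0 0 0 0 1 1 0
p1 (pos 1,3,5,7,9,11,13,15): XOR of data positions = 0⊕0⊕1⊕0⊕0⊕1⊕0 = 0
p2 (pos 2,3,6,7,10,11,14,15): XOR of data positions = 0⊕1⊕1⊕0⊕0⊕1⊕0 = 1
p4 (pos 4,5,6,7,12,13,14,15): XOR of data positions = 0⊕1⊕1⊕0⊕1⊕1⊕0 = 0
p8 (pos 8,9,10,11,12,13,14,15): XOR of data positions = 0⊕0⊕0⊕0⊕1⊕1⊕0 = 0
Codeword: 010001100000110

010001100000110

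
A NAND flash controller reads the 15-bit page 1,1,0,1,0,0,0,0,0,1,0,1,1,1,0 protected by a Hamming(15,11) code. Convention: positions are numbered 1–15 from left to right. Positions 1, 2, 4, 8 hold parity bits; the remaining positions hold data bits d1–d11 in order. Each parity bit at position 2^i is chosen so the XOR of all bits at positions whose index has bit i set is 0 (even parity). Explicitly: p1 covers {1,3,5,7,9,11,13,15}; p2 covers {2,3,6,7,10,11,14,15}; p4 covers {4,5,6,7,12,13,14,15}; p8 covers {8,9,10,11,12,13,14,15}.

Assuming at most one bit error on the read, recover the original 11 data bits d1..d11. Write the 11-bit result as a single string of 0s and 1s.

00000101110

s1 (pos 1,3,5,7,9,11,13,15): 1⊕0⊕0⊕0⊕0⊕0⊕1⊕0 = 0
s2 (pos 2,3,6,7,10,11,14,15): 1⊕0⊕0⊕0⊕1⊕0⊕1⊕0 = 1
s4 (pos 4,5,6,7,12,13,14,15): 1⊕0⊕0⊕0⊕1⊕1⊕1⊕0 = 0
s8 (pos 8,9,10,11,12,13,14,15): 0⊕0⊕1⊕0⊕1⊕1⊕1⊕0 = 0
Syndrome s8…s1 = 0010 → error at position 2.
Flip position 2: 110100000101110 → 100100000101110
Read data bits from positions 3,5,6,7,9,10,11,12,13,14,15: 00000101110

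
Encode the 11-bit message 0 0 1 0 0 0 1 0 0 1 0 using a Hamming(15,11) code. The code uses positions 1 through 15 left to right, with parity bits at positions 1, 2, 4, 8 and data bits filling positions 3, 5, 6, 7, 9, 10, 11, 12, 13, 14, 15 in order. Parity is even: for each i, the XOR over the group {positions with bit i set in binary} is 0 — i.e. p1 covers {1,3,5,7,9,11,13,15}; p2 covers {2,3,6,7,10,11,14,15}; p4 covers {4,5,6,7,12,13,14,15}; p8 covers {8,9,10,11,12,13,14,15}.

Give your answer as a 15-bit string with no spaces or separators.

Place data at non-parity positions: p1 p2 0 p4 0 1 0 p8 0 0 1 0 0 1 0
p1 (pos 1,3,5,7,9,11,13,15): XOR of data positions = 0⊕0⊕0⊕0⊕1⊕0⊕0 = 1
p2 (pos 2,3,6,7,10,11,14,15): XOR of data positions = 0⊕1⊕0⊕0⊕1⊕1⊕0 = 1
p4 (pos 4,5,6,7,12,13,14,15): XOR of data positions = 0⊕1⊕0⊕0⊕0⊕1⊕0 = 0
p8 (pos 8,9,10,11,12,13,14,15): XOR of data positions = 0⊕0⊕1⊕0⊕0⊕1⊕0 = 0
Codeword: 110001000010010

110001000010010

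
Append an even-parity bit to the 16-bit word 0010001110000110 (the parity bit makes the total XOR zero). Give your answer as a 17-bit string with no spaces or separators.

00100011100001100

XOR of the 16 data bits: 0⊕0⊕1⊕0⊕0⊕0⊕1⊕1⊕1⊕0⊕0⊕0⊕0⊕1⊕1⊕0 = 0
Parity bit = 0 (so all 17 bits XOR to 0).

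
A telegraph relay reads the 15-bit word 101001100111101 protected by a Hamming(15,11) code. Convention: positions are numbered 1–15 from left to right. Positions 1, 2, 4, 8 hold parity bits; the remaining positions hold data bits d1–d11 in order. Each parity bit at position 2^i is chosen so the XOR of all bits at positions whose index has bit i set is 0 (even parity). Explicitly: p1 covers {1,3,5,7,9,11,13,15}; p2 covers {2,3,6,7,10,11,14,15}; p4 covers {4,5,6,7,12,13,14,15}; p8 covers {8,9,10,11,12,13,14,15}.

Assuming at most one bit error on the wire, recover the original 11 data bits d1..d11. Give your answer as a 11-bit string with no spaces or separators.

10110110101

s1 (pos 1,3,5,7,9,11,13,15): 1⊕1⊕0⊕1⊕0⊕1⊕1⊕1 = 0
s2 (pos 2,3,6,7,10,11,14,15): 0⊕1⊕1⊕1⊕1⊕1⊕0⊕1 = 0
s4 (pos 4,5,6,7,12,13,14,15): 0⊕0⊕1⊕1⊕1⊕1⊕0⊕1 = 1
s8 (pos 8,9,10,11,12,13,14,15): 0⊕0⊕1⊕1⊕1⊕1⊕0⊕1 = 1
Syndrome s8…s1 = 1100 → error at position 12.
Flip position 12: 101001100111101 → 101001100110101
Read data bits from positions 3,5,6,7,9,10,11,12,13,14,15: 10110110101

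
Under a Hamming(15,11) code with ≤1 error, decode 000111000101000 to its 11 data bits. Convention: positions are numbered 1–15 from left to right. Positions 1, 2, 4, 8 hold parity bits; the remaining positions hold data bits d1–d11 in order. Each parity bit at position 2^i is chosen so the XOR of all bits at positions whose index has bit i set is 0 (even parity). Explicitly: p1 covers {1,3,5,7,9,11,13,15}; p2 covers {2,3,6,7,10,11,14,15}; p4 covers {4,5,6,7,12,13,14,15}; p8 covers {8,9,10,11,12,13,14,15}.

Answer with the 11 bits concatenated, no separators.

01100101000

s1 (pos 1,3,5,7,9,11,13,15): 0⊕0⊕1⊕0⊕0⊕0⊕0⊕0 = 1
s2 (pos 2,3,6,7,10,11,14,15): 0⊕0⊕1⊕0⊕1⊕0⊕0⊕0 = 0
s4 (pos 4,5,6,7,12,13,14,15): 1⊕1⊕1⊕0⊕1⊕0⊕0⊕0 = 0
s8 (pos 8,9,10,11,12,13,14,15): 0⊕0⊕1⊕0⊕1⊕0⊕0⊕0 = 0
Syndrome s8…s1 = 0001 → error at position 1.
Flip position 1: 000111000101000 → 100111000101000
Read data bits from positions 3,5,6,7,9,10,11,12,13,14,15: 01100101000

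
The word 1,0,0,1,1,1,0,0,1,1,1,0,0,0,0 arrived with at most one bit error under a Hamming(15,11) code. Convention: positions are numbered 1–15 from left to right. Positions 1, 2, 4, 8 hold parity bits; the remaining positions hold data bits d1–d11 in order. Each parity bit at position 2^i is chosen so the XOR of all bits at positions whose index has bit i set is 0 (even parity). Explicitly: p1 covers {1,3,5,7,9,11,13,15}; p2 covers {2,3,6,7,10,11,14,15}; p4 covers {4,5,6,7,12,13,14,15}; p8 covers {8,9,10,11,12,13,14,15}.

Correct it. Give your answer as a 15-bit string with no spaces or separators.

100111001110010

s1 (pos 1,3,5,7,9,11,13,15): 1⊕0⊕1⊕0⊕1⊕1⊕0⊕0 = 0
s2 (pos 2,3,6,7,10,11,14,15): 0⊕0⊕1⊕0⊕1⊕1⊕0⊕0 = 1
s4 (pos 4,5,6,7,12,13,14,15): 1⊕1⊕1⊕0⊕0⊕0⊕0⊕0 = 1
s8 (pos 8,9,10,11,12,13,14,15): 0⊕1⊕1⊕1⊕0⊕0⊕0⊕0 = 1
Syndrome s8…s1 = 1110 → error at position 14.
Flip position 14: 100111001110000 → 100111001110010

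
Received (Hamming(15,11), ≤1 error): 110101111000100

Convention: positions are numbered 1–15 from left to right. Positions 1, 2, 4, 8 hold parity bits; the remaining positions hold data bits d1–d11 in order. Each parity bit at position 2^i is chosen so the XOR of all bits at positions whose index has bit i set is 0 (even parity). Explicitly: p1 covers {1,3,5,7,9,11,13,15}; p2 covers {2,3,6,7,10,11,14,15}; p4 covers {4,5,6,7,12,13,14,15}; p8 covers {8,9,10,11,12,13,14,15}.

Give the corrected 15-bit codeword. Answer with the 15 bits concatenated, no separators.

110101111100100

s1 (pos 1,3,5,7,9,11,13,15): 1⊕0⊕0⊕1⊕1⊕0⊕1⊕0 = 0
s2 (pos 2,3,6,7,10,11,14,15): 1⊕0⊕1⊕1⊕0⊕0⊕0⊕0 = 1
s4 (pos 4,5,6,7,12,13,14,15): 1⊕0⊕1⊕1⊕0⊕1⊕0⊕0 = 0
s8 (pos 8,9,10,11,12,13,14,15): 1⊕1⊕0⊕0⊕0⊕1⊕0⊕0 = 1
Syndrome s8…s1 = 1010 → error at position 10.
Flip position 10: 110101111000100 → 110101111100100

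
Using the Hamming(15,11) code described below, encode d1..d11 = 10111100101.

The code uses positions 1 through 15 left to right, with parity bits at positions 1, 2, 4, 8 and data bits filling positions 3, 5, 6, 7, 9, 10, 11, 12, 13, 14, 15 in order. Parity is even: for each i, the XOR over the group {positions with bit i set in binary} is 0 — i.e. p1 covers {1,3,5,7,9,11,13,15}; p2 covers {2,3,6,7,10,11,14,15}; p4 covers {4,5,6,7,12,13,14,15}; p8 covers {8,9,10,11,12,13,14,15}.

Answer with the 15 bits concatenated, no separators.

111001101100101

Place data at non-parity positions: p1 p2 1 p4 0 1 1 p8 1 1 0 0 1 0 1
p1 (pos 1,3,5,7,9,11,13,15): XOR of data positions = 1⊕0⊕1⊕1⊕0⊕1⊕1 = 1
p2 (pos 2,3,6,7,10,11,14,15): XOR of data positions = 1⊕1⊕1⊕1⊕0⊕0⊕1 = 1
p4 (pos 4,5,6,7,12,13,14,15): XOR of data positions = 0⊕1⊕1⊕0⊕1⊕0⊕1 = 0
p8 (pos 8,9,10,11,12,13,14,15): XOR of data positions = 1⊕1⊕0⊕0⊕1⊕0⊕1 = 0
Codeword: 111001101100101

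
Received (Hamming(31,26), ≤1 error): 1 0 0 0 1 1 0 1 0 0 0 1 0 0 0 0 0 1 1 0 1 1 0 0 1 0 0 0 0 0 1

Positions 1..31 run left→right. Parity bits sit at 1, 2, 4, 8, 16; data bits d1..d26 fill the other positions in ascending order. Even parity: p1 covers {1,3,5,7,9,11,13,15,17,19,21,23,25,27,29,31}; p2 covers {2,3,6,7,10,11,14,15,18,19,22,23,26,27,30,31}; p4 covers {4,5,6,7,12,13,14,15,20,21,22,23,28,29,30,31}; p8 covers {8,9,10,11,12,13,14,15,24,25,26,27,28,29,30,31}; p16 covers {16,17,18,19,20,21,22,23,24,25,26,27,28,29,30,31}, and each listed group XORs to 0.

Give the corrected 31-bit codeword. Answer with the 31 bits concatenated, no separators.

1100110100010000011011001000001

s1 (pos 1,3,5,7,9,11,13,15,17,19,21,23,25,27,29,31): 1⊕0⊕1⊕0⊕0⊕0⊕0⊕0⊕0⊕1⊕1⊕0⊕1⊕0⊕0⊕1 = 0
s2 (pos 2,3,6,7,10,11,14,15,18,19,22,23,26,27,30,31): 0⊕0⊕1⊕0⊕0⊕0⊕0⊕0⊕1⊕1⊕1⊕0⊕0⊕0⊕0⊕1 = 1
s4 (pos 4,5,6,7,12,13,14,15,20,21,22,23,28,29,30,31): 0⊕1⊕1⊕0⊕1⊕0⊕0⊕0⊕0⊕1⊕1⊕0⊕0⊕0⊕0⊕1 = 0
s8 (pos 8,9,10,11,12,13,14,15,24,25,26,27,28,29,30,31): 1⊕0⊕0⊕0⊕1⊕0⊕0⊕0⊕0⊕1⊕0⊕0⊕0⊕0⊕0⊕1 = 0
s16 (pos 16,17,18,19,20,21,22,23,24,25,26,27,28,29,30,31): 0⊕0⊕1⊕1⊕0⊕1⊕1⊕0⊕0⊕1⊕0⊕0⊕0⊕0⊕0⊕1 = 0
Syndrome s16…s1 = 00010 → error at position 2.
Flip position 2: 1000110100010000011011001000001 → 1100110100010000011011001000001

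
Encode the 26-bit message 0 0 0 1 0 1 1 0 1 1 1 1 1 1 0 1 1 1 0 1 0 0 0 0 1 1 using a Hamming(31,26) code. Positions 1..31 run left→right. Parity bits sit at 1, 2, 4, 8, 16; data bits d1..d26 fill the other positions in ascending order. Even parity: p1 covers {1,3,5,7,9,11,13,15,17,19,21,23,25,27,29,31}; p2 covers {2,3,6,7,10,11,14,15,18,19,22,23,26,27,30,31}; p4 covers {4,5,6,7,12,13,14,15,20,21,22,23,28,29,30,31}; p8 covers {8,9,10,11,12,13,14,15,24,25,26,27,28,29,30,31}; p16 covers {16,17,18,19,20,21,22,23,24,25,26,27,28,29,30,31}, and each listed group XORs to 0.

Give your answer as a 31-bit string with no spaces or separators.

0101001001101111111011101000011

Place data at non-parity positions: p1 p2 0 p4 0 0 1 p8 0 1 1 0 1 1 1 p16 1 1 1 0 1 1 1 0 1 0 0 0 0 1 1
p1 (pos 1,3,5,7,9,11,13,15,17,19,21,23,25,27,29,31): XOR of data positions = 0⊕0⊕1⊕0⊕1⊕1⊕1⊕1⊕1⊕1⊕1⊕1⊕0⊕0⊕1 = 0
p2 (pos 2,3,6,7,10,11,14,15,18,19,22,23,26,27,30,31): XOR of data positions = 0⊕0⊕1⊕1⊕1⊕1⊕1⊕1⊕1⊕1⊕1⊕0⊕0⊕1⊕1 = 1
p4 (pos 4,5,6,7,12,13,14,15,20,21,22,23,28,29,30,31): XOR of data positions = 0⊕0⊕1⊕0⊕1⊕1⊕1⊕0⊕1⊕1⊕1⊕0⊕0⊕1⊕1 = 1
p8 (pos 8,9,10,11,12,13,14,15,24,25,26,27,28,29,30,31): XOR of data positions = 0⊕1⊕1⊕0⊕1⊕1⊕1⊕0⊕1⊕0⊕0⊕0⊕0⊕1⊕1 = 0
p16 (pos 16,17,18,19,20,21,22,23,24,25,26,27,28,29,30,31): XOR of data positions = 1⊕1⊕1⊕0⊕1⊕1⊕1⊕0⊕1⊕0⊕0⊕0⊕0⊕1⊕1 = 1
Codeword: 0101001001101111111011101000011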